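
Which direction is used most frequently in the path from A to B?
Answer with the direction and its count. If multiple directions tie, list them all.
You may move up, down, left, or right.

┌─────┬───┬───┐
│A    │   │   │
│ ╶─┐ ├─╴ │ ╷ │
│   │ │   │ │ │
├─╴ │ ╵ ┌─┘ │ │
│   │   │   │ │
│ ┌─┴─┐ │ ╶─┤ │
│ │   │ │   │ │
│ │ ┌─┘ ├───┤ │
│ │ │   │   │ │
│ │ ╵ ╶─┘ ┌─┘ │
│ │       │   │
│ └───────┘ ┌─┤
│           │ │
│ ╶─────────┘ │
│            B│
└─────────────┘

Directions: down, right, down, left, down, down, down, down, down, right, right, right, right, right, right
Counts: {'down': 7, 'right': 7, 'left': 1}
Most common: down and right (tied at 7 times each)

Solution:

┌─────┬───┬───┐
│A    │   │   │
│ ╶─┐ ├─╴ │ ╷ │
│↳ ↓│ │   │ │ │
├─╴ │ ╵ ┌─┘ │ │
│↓ ↲│   │   │ │
│ ┌─┴─┐ │ ╶─┤ │
│↓│   │ │   │ │
│ │ ┌─┘ ├───┤ │
│↓│ │   │   │ │
│ │ ╵ ╶─┘ ┌─┘ │
│↓│       │   │
│ └───────┘ ┌─┤
│↓          │ │
│ ╶─────────┘ │
│↳ → → → → → B│
└─────────────┘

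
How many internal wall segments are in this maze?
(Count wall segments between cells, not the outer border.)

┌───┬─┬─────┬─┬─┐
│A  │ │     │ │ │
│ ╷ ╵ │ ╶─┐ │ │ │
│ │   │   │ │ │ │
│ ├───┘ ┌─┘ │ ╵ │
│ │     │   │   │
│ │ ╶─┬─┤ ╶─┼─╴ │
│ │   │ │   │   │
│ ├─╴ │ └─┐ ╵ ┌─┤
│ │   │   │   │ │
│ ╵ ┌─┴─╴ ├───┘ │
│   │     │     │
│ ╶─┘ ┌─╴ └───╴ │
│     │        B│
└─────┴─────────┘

Counting internal wall segments:
Total internal walls: 42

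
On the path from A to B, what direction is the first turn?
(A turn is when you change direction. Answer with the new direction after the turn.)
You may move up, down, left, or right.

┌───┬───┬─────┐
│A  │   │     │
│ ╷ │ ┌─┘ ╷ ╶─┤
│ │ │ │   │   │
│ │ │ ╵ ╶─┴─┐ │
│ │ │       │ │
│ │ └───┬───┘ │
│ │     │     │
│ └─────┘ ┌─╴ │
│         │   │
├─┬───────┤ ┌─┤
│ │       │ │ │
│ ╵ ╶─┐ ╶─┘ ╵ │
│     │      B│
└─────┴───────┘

Directions: down, down, down, down, right, right, right, right, up, right, right, down, left, down, down, right
First turn direction: right

Solution:

┌───┬───┬─────┐
│A  │   │     │
│ ╷ │ ┌─┘ ╷ ╶─┤
│↓│ │ │   │   │
│ │ │ ╵ ╶─┴─┐ │
│↓│ │       │ │
│ │ └───┬───┘ │
│↓│     │↱ → ↓│
│ └─────┘ ┌─╴ │
│↳ → → → ↑│↓ ↲│
├─┬───────┤ ┌─┤
│ │       │↓│ │
│ ╵ ╶─┐ ╶─┘ ╵ │
│     │    ↳ B│
└─────┴───────┘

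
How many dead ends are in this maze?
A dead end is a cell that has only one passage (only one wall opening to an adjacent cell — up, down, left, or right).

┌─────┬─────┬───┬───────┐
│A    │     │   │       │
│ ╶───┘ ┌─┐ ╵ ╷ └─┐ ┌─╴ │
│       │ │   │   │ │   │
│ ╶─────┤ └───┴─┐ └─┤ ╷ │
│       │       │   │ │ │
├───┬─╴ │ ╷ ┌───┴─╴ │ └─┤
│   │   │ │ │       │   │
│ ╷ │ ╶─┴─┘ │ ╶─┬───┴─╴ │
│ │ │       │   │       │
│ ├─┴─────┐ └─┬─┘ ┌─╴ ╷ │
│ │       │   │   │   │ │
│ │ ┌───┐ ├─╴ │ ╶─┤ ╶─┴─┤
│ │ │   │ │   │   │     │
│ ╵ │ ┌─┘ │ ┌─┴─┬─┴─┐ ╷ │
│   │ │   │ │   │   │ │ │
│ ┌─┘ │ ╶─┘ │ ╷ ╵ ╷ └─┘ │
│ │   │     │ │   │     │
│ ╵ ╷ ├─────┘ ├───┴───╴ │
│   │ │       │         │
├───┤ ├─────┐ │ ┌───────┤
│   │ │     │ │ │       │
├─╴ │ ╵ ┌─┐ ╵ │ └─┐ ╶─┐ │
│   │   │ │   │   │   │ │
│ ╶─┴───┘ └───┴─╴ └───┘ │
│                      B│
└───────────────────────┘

Checking each cell for number of passages:

Dead ends found at positions:
  (0, 2)
  (0, 8)
  (1, 4)
  (1, 9)
  (2, 7)
  (2, 11)
  (3, 4)
  (4, 1)
  (4, 7)
  (5, 11)
  (6, 3)
  (6, 8)
  (7, 10)
  (9, 3)
  (10, 0)
  (10, 8)
  (11, 4)
  (11, 10)
Total dead ends: 18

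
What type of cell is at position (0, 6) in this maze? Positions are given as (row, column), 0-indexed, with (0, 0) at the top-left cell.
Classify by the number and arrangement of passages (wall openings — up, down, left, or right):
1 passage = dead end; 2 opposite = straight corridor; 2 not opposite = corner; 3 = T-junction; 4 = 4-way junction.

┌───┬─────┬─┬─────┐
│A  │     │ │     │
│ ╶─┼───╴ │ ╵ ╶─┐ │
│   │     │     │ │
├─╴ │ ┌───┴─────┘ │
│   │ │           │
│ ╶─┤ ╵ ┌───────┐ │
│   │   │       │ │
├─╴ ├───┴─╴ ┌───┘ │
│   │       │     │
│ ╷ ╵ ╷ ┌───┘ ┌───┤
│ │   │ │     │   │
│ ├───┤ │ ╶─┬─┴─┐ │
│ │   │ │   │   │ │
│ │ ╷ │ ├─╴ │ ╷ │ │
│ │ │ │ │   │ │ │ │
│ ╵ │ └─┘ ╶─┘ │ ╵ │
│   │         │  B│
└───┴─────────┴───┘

Checking cell at (0, 6):
Number of passages: 2
Cell type: corner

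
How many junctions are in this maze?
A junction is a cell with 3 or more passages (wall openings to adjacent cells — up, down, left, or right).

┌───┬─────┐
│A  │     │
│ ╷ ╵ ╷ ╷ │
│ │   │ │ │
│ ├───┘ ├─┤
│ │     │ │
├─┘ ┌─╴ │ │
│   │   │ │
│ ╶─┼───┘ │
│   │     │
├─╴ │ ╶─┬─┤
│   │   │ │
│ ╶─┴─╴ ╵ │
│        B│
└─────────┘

Checking each cell for number of passages:

Junctions found (3+ passages):
  (0, 3): 3 passages
  (2, 3): 3 passages
  (6, 3): 3 passages
Total junctions: 3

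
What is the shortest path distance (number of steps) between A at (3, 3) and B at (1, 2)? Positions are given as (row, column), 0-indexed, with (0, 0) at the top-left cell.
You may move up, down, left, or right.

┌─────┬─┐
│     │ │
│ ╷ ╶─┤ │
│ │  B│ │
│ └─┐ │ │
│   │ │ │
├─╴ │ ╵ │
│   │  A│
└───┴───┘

Finding path from (3, 3) to (1, 2):
Path: (3,3) → (3,2) → (2,2) → (1,2)
Distance: 3 steps

Solution:

┌─────┬─┐
│     │ │
│ ╷ ╶─┤ │
│ │  B│ │
│ └─┐ │ │
│   │↑│ │
├─╴ │ ╵ │
│   │↑ A│
└───┴───┘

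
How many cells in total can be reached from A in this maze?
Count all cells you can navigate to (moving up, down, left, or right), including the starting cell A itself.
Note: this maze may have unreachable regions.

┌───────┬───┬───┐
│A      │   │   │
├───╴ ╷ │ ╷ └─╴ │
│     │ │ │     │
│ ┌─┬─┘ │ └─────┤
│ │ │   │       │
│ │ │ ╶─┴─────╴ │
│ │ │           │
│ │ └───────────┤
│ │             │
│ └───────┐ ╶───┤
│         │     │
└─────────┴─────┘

Using BFS/flood-fill to find all reachable cells from A:
Maze size: 6 × 8 = 48 total cells
12 cell(s) are walled off and cannot be reached from A.
Reachable cells: 36

Reachable region (· marks reachable cells):

┌───────┬───┬───┐
│A · · ·│· ·│· ·│
├───╴ ╷ │ ╷ └─╴ │
│· · ·│·│·│· · ·│
│ ┌─┬─┘ │ └─────┤
│·│ │· ·│· · · ·│
│ │ │ ╶─┴─────╴ │
│·│ │· · · · · ·│
│ │ └───────────┤
│·│             │
│ └───────┐ ╶───┤
│· · · · ·│     │
└─────────┴─────┘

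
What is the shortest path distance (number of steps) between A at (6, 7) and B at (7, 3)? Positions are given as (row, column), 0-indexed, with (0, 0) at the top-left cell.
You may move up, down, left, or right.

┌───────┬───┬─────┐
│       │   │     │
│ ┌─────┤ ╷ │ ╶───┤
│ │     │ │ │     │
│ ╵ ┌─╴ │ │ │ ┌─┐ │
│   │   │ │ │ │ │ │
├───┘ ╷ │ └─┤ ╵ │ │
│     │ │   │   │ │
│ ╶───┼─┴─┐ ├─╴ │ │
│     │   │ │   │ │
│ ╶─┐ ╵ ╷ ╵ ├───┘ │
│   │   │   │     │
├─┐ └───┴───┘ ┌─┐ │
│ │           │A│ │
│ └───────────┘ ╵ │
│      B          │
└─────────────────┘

Finding path from (6, 7) to (7, 3):
Path: (6,7) → (7,7) → (7,6) → (7,5) → (7,4) → (7,3)
Distance: 5 steps

Solution:

┌───────┬───┬─────┐
│       │   │     │
│ ┌─────┤ ╷ │ ╶───┤
│ │     │ │ │     │
│ ╵ ┌─╴ │ │ │ ┌─┐ │
│   │   │ │ │ │ │ │
├───┘ ╷ │ └─┤ ╵ │ │
│     │ │   │   │ │
│ ╶───┼─┴─┐ ├─╴ │ │
│     │   │ │   │ │
│ ╶─┐ ╵ ╷ ╵ ├───┘ │
│   │   │   │     │
├─┐ └───┴───┘ ┌─┐ │
│ │           │A│ │
│ └───────────┘ ╵ │
│      B ← ← ← ↲  │
└─────────────────┘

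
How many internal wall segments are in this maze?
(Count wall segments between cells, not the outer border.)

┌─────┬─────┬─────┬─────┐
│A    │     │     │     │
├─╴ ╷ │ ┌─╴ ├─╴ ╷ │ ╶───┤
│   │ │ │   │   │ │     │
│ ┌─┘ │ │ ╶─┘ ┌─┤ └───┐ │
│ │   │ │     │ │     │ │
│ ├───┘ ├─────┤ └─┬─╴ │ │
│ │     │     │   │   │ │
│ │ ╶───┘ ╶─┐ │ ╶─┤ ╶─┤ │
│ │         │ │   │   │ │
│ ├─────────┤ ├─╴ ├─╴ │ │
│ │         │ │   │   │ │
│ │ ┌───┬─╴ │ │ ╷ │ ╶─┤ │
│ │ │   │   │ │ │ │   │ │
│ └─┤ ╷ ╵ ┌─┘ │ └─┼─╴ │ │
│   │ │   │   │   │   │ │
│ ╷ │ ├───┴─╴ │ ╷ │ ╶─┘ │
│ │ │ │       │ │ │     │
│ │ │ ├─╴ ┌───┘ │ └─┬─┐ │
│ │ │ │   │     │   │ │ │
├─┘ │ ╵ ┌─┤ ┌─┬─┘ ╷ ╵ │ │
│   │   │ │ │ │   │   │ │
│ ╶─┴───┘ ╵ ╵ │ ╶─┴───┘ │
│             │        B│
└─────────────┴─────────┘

Counting internal wall segments:
Total internal walls: 121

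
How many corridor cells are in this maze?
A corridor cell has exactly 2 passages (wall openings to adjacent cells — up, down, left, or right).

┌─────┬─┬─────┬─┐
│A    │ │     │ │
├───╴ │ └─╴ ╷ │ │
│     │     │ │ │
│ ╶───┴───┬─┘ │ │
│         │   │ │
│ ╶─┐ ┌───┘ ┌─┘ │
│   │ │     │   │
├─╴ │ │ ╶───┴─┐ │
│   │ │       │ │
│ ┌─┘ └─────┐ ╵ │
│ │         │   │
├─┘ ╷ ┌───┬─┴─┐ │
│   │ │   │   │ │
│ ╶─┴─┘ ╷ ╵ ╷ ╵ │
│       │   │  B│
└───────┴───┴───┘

Counting cells with exactly 2 passages:
Total corridor cells: 49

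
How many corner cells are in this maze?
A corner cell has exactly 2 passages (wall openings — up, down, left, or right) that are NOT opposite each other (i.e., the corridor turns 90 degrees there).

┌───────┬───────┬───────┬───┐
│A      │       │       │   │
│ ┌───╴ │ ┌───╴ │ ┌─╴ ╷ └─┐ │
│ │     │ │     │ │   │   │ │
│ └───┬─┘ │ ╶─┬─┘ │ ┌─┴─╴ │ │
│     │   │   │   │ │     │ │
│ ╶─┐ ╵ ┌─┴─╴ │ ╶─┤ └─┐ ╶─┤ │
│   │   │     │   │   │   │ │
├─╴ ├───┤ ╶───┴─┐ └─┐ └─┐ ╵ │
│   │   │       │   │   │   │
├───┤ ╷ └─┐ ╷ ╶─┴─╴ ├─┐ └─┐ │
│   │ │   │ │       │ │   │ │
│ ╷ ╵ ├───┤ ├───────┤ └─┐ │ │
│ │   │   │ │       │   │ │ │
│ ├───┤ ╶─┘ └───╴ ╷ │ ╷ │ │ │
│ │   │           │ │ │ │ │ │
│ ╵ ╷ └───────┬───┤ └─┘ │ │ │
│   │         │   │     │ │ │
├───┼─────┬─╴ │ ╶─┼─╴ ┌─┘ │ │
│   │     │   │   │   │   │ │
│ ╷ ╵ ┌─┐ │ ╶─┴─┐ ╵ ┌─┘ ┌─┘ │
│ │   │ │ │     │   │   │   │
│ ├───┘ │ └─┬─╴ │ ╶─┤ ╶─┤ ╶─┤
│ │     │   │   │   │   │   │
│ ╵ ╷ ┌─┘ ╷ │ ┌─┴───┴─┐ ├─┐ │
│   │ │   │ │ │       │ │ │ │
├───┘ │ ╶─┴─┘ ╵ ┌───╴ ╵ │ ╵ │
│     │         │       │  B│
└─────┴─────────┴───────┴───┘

Counting corner cells (2 non-opposite passages):
Total corners: 109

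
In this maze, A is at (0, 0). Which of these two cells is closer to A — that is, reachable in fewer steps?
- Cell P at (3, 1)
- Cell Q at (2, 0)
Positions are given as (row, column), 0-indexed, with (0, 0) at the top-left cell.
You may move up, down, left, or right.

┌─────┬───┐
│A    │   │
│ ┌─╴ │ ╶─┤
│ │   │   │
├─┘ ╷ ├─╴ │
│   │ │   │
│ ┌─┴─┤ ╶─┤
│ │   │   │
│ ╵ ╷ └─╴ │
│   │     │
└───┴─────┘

Shortest path A → P at (3, 1): 10 steps
Shortest path A → Q at (2, 0): 6 steps

Q is closer (6 steps vs 10 steps).

Path to P:

┌─────┬───┐
│A → ↓│   │
│ ┌─╴ │ ╶─┤
│ │↓ ↲│   │
├─┘ ╷ ├─╴ │
│↓ ↲│ │   │
│ ┌─┴─┤ ╶─┤
│↓│P  │   │
│ ╵ ╷ └─╴ │
│↳ ↑│     │
└───┴─────┘

Path to Q:

┌─────┬───┐
│A → ↓│   │
│ ┌─╴ │ ╶─┤
│ │↓ ↲│   │
├─┘ ╷ ├─╴ │
│Q ↲│ │   │
│ ┌─┴─┤ ╶─┤
│ │   │   │
│ ╵ ╷ └─╴ │
│   │     │
└───┴─────┘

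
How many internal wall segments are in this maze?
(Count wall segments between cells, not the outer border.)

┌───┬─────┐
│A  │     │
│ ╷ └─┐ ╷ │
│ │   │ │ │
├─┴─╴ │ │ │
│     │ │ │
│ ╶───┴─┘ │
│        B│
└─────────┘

Counting internal wall segments:
Total internal walls: 12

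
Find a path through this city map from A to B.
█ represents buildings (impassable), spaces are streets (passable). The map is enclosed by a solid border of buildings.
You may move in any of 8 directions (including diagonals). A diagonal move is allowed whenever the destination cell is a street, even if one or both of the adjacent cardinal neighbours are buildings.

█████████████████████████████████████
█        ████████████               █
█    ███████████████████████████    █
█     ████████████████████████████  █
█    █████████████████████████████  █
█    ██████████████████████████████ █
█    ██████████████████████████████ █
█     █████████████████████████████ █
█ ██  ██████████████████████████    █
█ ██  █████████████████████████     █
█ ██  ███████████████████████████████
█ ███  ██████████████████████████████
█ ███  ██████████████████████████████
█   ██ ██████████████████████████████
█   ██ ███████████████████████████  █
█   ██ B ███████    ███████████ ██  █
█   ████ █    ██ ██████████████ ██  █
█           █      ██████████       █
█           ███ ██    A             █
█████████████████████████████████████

Finding the shortest path from A to B:
Movement: 8-directional
Path length: 15 steps
Directions: left → left → left → left → up-left → left → left → left → left → up-left → left → left → down-left → up-left → up-left

Solution:

█████████████████████████████████████
█        ████████████               █
█    ███████████████████████████    █
█     ████████████████████████████  █
█    █████████████████████████████  █
█    ██████████████████████████████ █
█    ██████████████████████████████ █
█     █████████████████████████████ █
█ ██  ██████████████████████████    █
█ ██  █████████████████████████     █
█ ██  ███████████████████████████████
█ ███  ██████████████████████████████
█ ███  ██████████████████████████████
█   ██ ██████████████████████████████
█   ██ ███████████████████████████  █
█   ██ B ███████    ███████████ ██  █
█   ████↖█↙←← ██ ██████████████ ██  █
█        ↖  █↖←←←← ██████████       █
█           ███ ██↖←←←A             █
█████████████████████████████████████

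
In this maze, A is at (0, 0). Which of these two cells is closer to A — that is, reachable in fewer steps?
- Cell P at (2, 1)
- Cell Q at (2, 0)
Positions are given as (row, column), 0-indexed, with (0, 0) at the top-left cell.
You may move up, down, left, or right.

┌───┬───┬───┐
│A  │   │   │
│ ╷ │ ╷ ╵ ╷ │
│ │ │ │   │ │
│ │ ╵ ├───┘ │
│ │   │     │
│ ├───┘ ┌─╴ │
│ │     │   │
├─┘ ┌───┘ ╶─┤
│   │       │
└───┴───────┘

Shortest path A → P at (2, 1): 3 steps
Shortest path A → Q at (2, 0): 2 steps

Q is closer (2 steps vs 3 steps).

Path to P:

┌───┬───┬───┐
│A ↓│   │   │
│ ╷ │ ╷ ╵ ╷ │
│ │↓│ │   │ │
│ │ ╵ ├───┘ │
│ │P  │     │
│ ├───┘ ┌─╴ │
│ │     │   │
├─┘ ┌───┘ ╶─┤
│   │       │
└───┴───────┘

Path to Q:

┌───┬───┬───┐
│A  │   │   │
│ ╷ │ ╷ ╵ ╷ │
│↓│ │ │   │ │
│ │ ╵ ├───┘ │
│Q│   │     │
│ ├───┘ ┌─╴ │
│ │     │   │
├─┘ ┌───┘ ╶─┤
│   │       │
└───┴───────┘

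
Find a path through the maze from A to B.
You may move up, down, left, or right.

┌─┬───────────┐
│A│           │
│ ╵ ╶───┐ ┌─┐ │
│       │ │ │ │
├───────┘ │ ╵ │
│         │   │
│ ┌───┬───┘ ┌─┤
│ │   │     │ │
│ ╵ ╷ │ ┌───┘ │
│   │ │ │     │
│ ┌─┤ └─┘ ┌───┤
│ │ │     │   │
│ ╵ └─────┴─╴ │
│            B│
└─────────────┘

Finding the shortest path through the maze:
Path length: 22 steps
Directions: down → right → up → right → right → right → down → down → left → left → left → left → down → down → down → down → right → right → right → right → right → right

Solution:

┌─┬───────────┐
│A│↱ → → ↓    │
│ ╵ ╶───┐ ┌─┐ │
│↳ ↑    │↓│ │ │
├───────┘ │ ╵ │
│↓ ← ← ← ↲│   │
│ ┌───┬───┘ ┌─┤
│↓│   │     │ │
│ ╵ ╷ │ ┌───┘ │
│↓  │ │ │     │
│ ┌─┤ └─┘ ┌───┤
│↓│ │     │   │
│ ╵ └─────┴─╴ │
│↳ → → → → → B│
└─────────────┘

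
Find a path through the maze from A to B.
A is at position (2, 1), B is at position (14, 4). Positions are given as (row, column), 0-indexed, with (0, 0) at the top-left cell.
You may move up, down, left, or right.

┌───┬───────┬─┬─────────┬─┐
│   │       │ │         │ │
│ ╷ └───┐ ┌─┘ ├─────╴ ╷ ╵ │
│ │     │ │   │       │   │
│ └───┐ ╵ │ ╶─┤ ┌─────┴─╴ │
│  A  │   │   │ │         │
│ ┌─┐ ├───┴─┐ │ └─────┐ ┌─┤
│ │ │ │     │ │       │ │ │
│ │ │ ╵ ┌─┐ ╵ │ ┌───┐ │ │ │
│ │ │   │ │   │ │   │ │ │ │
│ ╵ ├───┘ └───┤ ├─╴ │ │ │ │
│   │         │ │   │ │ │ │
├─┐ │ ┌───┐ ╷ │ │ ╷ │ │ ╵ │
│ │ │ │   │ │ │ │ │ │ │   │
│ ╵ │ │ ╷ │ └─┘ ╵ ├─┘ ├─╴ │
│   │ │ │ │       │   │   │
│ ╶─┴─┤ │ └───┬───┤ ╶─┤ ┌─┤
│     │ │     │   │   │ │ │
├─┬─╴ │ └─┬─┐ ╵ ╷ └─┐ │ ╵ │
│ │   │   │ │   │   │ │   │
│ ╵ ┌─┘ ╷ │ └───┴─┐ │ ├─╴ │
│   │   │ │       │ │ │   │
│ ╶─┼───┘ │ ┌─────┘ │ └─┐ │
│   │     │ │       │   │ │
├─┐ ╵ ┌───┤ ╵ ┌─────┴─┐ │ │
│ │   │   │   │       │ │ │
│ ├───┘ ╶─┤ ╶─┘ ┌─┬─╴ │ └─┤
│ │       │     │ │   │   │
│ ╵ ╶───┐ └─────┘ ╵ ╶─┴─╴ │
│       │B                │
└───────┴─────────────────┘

Finding the shortest path from (2, 1) to (14, 4):
Path length: 61 steps
Directions: left → down → down → down → right → down → down → left → down → right → right → down → left → down → left → down → right → down → right → up → right → right → up → up → left → up → up → up → right → down → down → right → right → down → right → up → right → down → right → down → down → left → left → left → down → left → down → right → right → up → right → right → right → down → left → down → left → left → left → left → left

Solution:

┌───┬───────┬─┬─────────┬─┐
│   │       │ │         │ │
│ ╷ └───┐ ┌─┘ ├─────╴ ╷ ╵ │
│ │     │ │   │       │   │
│ └───┐ ╵ │ ╶─┤ ┌─────┴─╴ │
│↓ A  │   │   │ │         │
│ ┌─┐ ├───┴─┐ │ └─────┐ ┌─┤
│↓│ │ │     │ │       │ │ │
│ │ │ ╵ ┌─┐ ╵ │ ┌───┐ │ │ │
│↓│ │   │ │   │ │   │ │ │ │
│ ╵ ├───┘ └───┤ ├─╴ │ │ │ │
│↳ ↓│         │ │   │ │ │ │
├─┐ │ ┌───┐ ╷ │ │ ╷ │ │ ╵ │
│ │↓│ │↱ ↓│ │ │ │ │ │ │   │
│ ╵ │ │ ╷ │ └─┘ ╵ ├─┘ ├─╴ │
│↓ ↲│ │↑│↓│       │   │   │
│ ╶─┴─┤ │ └───┬───┤ ╶─┤ ┌─┤
│↳ → ↓│↑│↳ → ↓│↱ ↓│   │ │ │
├─┬─╴ │ └─┬─┐ ╵ ╷ └─┐ │ ╵ │
│ │↓ ↲│↑ ↰│ │↳ ↑│↳ ↓│ │   │
│ ╵ ┌─┘ ╷ │ └───┴─┐ │ ├─╴ │
│↓ ↲│   │↑│       │↓│ │   │
│ ╶─┼───┘ │ ┌─────┘ │ └─┐ │
│↳ ↓│↱ → ↑│ │↓ ← ← ↲│   │ │
├─┐ ╵ ┌───┤ ╵ ┌─────┴─┐ │ │
│ │↳ ↑│   │↓ ↲│↱ → → ↓│ │ │
│ ├───┘ ╶─┤ ╶─┘ ┌─┬─╴ │ └─┤
│ │       │↳ → ↑│ │↓ ↲│   │
│ ╵ ╶───┐ └─────┘ ╵ ╶─┴─╴ │
│       │B ← ← ← ← ↲      │
└───────┴─────────────────┘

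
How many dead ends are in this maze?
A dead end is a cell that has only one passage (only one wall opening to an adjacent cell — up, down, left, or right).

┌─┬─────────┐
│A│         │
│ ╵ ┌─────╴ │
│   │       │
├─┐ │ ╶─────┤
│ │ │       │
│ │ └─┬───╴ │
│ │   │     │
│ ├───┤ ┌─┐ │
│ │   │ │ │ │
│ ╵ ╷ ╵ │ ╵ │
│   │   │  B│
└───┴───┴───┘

Checking each cell for number of passages:

Dead ends found at positions:
  (0, 0)
  (2, 0)
  (3, 2)
  (4, 4)
Total dead ends: 4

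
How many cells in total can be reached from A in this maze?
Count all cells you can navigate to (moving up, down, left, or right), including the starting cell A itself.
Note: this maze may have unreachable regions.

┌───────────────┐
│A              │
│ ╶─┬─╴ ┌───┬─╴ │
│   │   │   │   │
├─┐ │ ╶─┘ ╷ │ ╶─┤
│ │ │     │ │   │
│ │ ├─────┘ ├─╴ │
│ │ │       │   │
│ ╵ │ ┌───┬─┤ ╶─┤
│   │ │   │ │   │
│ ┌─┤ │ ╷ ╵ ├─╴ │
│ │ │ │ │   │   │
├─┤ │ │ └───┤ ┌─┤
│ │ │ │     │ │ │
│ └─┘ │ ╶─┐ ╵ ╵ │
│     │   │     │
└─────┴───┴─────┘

Using BFS/flood-fill to find all reachable cells from A:
Maze size: 8 × 8 = 64 total cells
2 cell(s) are walled off and cannot be reached from A.
Reachable cells: 62

Reachable region (· marks reachable cells):

┌───────────────┐
│A · · · · · · ·│
│ ╶─┬─╴ ┌───┬─╴ │
│· ·│· ·│· ·│· ·│
├─┐ │ ╶─┘ ╷ │ ╶─┤
│·│·│· · ·│·│· ·│
│ │ ├─────┘ ├─╴ │
│·│·│· · · ·│· ·│
│ ╵ │ ┌───┬─┤ ╶─┤
│· ·│·│· ·│·│· ·│
│ ┌─┤ │ ╷ ╵ ├─╴ │
│·│ │·│·│· ·│· ·│
├─┤ │ │ └───┤ ┌─┤
│·│ │·│· · ·│·│·│
│ └─┘ │ ╶─┐ ╵ ╵ │
│· · ·│· ·│· · ·│
└─────┴───┴─────┘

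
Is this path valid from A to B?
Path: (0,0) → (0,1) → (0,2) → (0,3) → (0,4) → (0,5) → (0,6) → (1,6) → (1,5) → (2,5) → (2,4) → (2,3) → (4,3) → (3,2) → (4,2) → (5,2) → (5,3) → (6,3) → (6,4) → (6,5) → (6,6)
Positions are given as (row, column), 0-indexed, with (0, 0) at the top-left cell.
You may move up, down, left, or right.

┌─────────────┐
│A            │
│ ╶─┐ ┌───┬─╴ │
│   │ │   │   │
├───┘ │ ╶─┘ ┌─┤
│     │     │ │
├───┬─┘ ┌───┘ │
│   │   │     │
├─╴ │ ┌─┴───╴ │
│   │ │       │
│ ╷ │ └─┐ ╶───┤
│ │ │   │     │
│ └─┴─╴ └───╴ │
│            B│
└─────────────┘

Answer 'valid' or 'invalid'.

Checking path validity:
Result: Invalid move at step 12: cannot move from (2, 3) to (4, 3).

invalid

Correct solution:

┌─────────────┐
│A → → → → → ↓│
│ ╶─┐ ┌───┬─╴ │
│   │ │   │↓ ↲│
├───┘ │ ╶─┘ ┌─┤
│     │↓ ← ↲│ │
├───┬─┘ ┌───┘ │
│   │↓ ↲│     │
├─╴ │ ┌─┴───╴ │
│   │↓│       │
│ ╷ │ └─┐ ╶───┤
│ │ │↳ ↓│     │
│ └─┴─╴ └───╴ │
│      ↳ → → B│
└─────────────┘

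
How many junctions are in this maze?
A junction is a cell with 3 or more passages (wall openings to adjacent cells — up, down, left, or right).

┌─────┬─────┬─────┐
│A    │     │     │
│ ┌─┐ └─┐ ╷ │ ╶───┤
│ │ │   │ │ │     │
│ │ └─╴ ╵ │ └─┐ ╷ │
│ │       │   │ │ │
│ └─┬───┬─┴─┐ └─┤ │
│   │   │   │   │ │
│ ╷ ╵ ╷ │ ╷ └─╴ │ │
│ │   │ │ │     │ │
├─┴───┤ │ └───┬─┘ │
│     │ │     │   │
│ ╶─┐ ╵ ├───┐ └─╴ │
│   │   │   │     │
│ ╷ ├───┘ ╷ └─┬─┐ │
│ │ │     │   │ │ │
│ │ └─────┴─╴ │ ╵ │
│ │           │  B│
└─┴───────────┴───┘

Checking each cell for number of passages:

Junctions found (3+ passages):
  (0, 4): 3 passages
  (1, 7): 3 passages
  (2, 3): 3 passages
  (3, 0): 3 passages
  (5, 8): 3 passages
  (6, 0): 3 passages
  (6, 8): 3 passages
Total junctions: 7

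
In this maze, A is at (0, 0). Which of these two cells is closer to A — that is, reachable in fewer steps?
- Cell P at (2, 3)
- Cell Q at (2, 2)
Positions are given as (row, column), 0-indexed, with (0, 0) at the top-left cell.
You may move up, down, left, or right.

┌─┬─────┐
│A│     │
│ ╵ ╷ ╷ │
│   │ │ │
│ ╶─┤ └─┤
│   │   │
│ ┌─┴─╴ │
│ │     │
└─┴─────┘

Shortest path A → P at (2, 3): 7 steps
Shortest path A → Q at (2, 2): 6 steps

Q is closer (6 steps vs 7 steps).

Path to P:

┌─┬─────┐
│A│↱ ↓  │
│ ╵ ╷ ╷ │
│↳ ↑│↓│ │
│ ╶─┤ └─┤
│   │↳ P│
│ ┌─┴─╴ │
│ │     │
└─┴─────┘

Path to Q:

┌─┬─────┐
│A│↱ ↓  │
│ ╵ ╷ ╷ │
│↳ ↑│↓│ │
│ ╶─┤ └─┤
│   │Q  │
│ ┌─┴─╴ │
│ │     │
└─┴─────┘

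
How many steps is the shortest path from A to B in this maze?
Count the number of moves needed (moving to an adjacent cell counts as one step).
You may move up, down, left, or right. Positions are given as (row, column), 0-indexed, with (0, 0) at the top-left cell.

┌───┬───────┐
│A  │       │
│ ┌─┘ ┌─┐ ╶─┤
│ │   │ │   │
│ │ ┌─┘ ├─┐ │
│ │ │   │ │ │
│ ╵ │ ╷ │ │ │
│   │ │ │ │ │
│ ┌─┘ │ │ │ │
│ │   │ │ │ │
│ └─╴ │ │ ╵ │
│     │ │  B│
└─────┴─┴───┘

Using BFS to find shortest path:
Start: (0, 0), End: (5, 5)
Path found:
(0,0) → (1,0) → (2,0) → (3,0) → (3,1) → (2,1) → (1,1) → (1,2) → (0,2) → (0,3) → (0,4) → (1,4) → (1,5) → (2,5) → (3,5) → (4,5) → (5,5)
Number of steps: 16

Solution:

┌───┬───────┐
│A  │↱ → ↓  │
│ ┌─┘ ┌─┐ ╶─┤
│↓│↱ ↑│ │↳ ↓│
│ │ ┌─┘ ├─┐ │
│↓│↑│   │ │↓│
│ ╵ │ ╷ │ │ │
│↳ ↑│ │ │ │↓│
│ ┌─┘ │ │ │ │
│ │   │ │ │↓│
│ └─╴ │ │ ╵ │
│     │ │  B│
└─────┴─┴───┘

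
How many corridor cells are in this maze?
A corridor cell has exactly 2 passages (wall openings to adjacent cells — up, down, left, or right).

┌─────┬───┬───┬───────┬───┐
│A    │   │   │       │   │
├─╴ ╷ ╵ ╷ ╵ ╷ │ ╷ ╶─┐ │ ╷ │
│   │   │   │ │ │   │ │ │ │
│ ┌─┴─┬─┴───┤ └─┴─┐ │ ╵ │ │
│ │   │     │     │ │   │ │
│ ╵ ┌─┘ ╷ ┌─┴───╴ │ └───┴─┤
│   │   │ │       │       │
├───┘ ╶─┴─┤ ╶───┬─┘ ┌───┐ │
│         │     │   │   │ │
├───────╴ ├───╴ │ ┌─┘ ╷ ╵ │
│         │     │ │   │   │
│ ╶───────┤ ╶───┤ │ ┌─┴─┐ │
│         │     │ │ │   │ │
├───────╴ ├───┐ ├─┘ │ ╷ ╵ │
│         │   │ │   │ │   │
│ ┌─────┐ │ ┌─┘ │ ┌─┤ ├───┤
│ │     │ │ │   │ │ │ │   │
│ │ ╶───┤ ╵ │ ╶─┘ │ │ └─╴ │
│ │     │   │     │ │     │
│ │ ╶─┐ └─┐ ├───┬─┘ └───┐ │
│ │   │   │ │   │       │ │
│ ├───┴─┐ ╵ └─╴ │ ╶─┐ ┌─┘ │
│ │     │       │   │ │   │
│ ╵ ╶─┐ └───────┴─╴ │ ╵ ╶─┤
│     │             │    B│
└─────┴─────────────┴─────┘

Counting cells with exactly 2 passages:
Total corridor cells: 137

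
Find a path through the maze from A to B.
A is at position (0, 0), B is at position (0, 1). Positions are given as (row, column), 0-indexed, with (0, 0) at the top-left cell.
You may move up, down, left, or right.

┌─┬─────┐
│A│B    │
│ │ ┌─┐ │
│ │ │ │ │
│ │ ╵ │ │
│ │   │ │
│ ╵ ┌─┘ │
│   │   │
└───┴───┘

Finding the shortest path from (0, 0) to (0, 1):
Path length: 7 steps
Directions: down → down → down → right → up → up → up

Solution:

┌─┬─────┐
│A│B    │
│ │ ┌─┐ │
│↓│↑│ │ │
│ │ ╵ │ │
│↓│↑  │ │
│ ╵ ┌─┘ │
│↳ ↑│   │
└───┴───┘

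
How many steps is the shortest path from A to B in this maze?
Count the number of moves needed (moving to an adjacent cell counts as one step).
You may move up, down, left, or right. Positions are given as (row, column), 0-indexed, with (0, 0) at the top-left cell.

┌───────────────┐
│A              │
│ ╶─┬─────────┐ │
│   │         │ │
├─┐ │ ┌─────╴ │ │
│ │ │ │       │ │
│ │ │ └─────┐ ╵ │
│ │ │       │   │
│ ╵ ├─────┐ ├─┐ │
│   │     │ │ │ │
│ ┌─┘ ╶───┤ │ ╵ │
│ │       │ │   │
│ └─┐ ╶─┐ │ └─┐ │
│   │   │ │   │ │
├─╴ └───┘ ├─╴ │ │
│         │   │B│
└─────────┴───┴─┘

Using BFS to find shortest path:
Start: (0, 0), End: (7, 7)
Path found:
(0,0) → (0,1) → (0,2) → (0,3) → (0,4) → (0,5) → (0,6) → (0,7) → (1,7) → (2,7) → (3,7) → (4,7) → (5,7) → (6,7) → (7,7)
Number of steps: 14

Solution:

┌───────────────┐
│A → → → → → → ↓│
│ ╶─┬─────────┐ │
│   │         │↓│
├─┐ │ ┌─────╴ │ │
│ │ │ │       │↓│
│ │ │ └─────┐ ╵ │
│ │ │       │  ↓│
│ ╵ ├─────┐ ├─┐ │
│   │     │ │ │↓│
│ ┌─┘ ╶───┤ │ ╵ │
│ │       │ │  ↓│
│ └─┐ ╶─┐ │ └─┐ │
│   │   │ │   │↓│
├─╴ └───┘ ├─╴ │ │
│         │   │B│
└─────────┴───┴─┘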